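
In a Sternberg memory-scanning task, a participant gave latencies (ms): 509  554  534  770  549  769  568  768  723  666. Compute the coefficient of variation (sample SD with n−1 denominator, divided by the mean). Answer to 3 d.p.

0.170

n = 10, Σ = 6410, M = 641.0000
Σ(x−M)² = 106738.000; s = √(106738.000/9) = 108.9026
CV = 108.9026 / 641.0000 = 0.16989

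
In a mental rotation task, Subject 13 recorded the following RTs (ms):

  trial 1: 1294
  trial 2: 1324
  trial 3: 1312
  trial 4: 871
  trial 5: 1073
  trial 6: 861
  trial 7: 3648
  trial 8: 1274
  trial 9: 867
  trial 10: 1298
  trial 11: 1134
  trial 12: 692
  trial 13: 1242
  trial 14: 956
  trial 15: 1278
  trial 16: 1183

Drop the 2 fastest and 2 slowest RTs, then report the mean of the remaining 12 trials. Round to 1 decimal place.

1148.5 ms

Sorted: 692, 861, 867, 871, 956, 1073, 1134, 1183, 1242, 1274, 1278, 1294, 1298, 1312, 1324, 3648
Drop lowest 2 (692, 861) and highest 2 (1324, 3648)
Remaining (n=12): Σ = 13782, mean = 13782/12 = 1148.500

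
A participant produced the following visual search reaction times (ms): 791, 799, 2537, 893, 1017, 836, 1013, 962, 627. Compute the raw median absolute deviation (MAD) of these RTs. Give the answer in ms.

102 ms

Sorted: 627, 791, 799, 836, 893, 962, 1013, 1017, 2537 → median = 893
|x − 893|: 102, 94, 1644, 0, 124, 57, 120, 69, 266
Sorted deviations: 0, 57, 69, 94, 102, 120, 124, 266, 1644 → MAD = 102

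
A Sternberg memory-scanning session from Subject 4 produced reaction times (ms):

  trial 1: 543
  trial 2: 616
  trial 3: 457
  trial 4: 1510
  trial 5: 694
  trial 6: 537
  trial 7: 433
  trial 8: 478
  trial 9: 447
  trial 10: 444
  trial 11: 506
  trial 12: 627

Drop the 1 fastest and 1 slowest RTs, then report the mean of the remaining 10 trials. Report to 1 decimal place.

534.9 ms

Sorted: 433, 444, 447, 457, 478, 506, 537, 543, 616, 627, 694, 1510
Drop lowest 1 (433) and highest 1 (1510)
Remaining (n=10): Σ = 5349, mean = 5349/10 = 534.900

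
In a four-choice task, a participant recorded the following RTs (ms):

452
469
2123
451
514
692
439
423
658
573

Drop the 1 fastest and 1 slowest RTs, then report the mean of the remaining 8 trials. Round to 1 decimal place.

Sorted: 423, 439, 451, 452, 469, 514, 573, 658, 692, 2123
Drop lowest 1 (423) and highest 1 (2123)
Remaining (n=8): Σ = 4248, mean = 4248/8 = 531.000

531.0 ms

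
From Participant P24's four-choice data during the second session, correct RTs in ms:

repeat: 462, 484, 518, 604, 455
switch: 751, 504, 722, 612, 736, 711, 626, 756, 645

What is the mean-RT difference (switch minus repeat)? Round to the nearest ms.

M(repeat) = 2523/5 = 504.600
M(switch) = 6063/9 = 673.667
Difference = 673.667 − 504.600 = 169.067 ms

169 ms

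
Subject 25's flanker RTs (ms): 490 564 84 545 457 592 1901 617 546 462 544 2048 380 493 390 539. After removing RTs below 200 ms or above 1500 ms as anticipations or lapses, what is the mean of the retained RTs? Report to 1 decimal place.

Excluded: 84, 1901, 2048
Retained (n=13): Σ = 6619
Mean = 6619/13 = 509.1538

509.2 ms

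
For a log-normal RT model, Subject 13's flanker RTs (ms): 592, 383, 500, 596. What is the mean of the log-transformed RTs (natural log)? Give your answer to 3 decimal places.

ln(RT): 6.3835, 5.9480, 6.2146, 6.3902
Σ ln(RT) = 24.9364
Mean = 24.9364/4 = 6.23410

6.234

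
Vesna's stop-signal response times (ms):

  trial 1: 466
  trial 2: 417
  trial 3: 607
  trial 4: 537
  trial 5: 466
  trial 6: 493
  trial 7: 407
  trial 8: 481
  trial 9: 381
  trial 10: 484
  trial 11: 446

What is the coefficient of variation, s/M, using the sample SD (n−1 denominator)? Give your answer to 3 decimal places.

n = 11, Σ = 5185, M = 471.3636
Σ(x−M)² = 39390.545; s = √(39390.545/10) = 62.7619
CV = 62.7619 / 471.3636 = 0.13315

0.133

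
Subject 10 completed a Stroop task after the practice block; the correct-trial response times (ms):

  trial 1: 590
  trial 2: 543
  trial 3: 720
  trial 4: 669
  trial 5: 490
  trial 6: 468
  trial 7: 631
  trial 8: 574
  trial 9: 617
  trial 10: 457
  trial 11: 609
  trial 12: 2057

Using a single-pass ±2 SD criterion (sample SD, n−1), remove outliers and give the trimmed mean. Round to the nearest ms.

579 ms

n = 12, ΣRT = 8425, M = 702.083
Σ(x−M)² = 2072286.92; s = √(2072286.92/11) = 434.039
Cutoffs: 702.083 ± 2·434.039 → [-166.0, 1570.2]
Outside: 2057 → excluded.
Retained (n=11): Σ = 6368, mean = 6368/11 = 578.909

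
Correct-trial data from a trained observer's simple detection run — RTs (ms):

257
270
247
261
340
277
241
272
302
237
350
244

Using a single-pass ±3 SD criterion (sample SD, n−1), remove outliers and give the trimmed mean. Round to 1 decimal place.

274.8 ms

n = 12, ΣRT = 3298, M = 274.833
Σ(x−M)² = 15481.67; s = √(15481.67/11) = 37.516
Cutoffs: 274.833 ± 3·37.516 → [162.3, 387.4]
No RTs fall outside the cutoffs; all 12 retained. Mean = 3298/12 = 274.833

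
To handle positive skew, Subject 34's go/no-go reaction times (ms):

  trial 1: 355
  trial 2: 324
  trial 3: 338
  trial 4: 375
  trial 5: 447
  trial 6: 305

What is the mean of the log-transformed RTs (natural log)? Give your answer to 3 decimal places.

5.871

ln(RT): 5.8721, 5.7807, 5.8230, 5.9269, 6.1026, 5.7203
Σ ln(RT) = 35.2257
Mean = 35.2257/6 = 5.87095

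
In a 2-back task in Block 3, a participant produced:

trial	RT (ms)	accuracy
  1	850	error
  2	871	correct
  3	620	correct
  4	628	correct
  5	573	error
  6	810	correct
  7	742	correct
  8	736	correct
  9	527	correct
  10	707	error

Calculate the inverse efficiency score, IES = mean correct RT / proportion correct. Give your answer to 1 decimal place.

1006.9 ms

Correct trials (n=7): 871, 620, 628, 810, 742, 736, 527
Mean correct RT = 4934/7 = 704.8571 ms
Proportion correct = 7/10
IES = 704.8571 / (7/10) = 1006.939 ms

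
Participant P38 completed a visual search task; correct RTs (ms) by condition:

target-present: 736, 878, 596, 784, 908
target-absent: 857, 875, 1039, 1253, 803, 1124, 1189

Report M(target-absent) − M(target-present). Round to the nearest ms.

M(target-present) = 3902/5 = 780.400
M(target-absent) = 7140/7 = 1020.000
Difference = 1020.000 − 780.400 = 239.600 ms

240 ms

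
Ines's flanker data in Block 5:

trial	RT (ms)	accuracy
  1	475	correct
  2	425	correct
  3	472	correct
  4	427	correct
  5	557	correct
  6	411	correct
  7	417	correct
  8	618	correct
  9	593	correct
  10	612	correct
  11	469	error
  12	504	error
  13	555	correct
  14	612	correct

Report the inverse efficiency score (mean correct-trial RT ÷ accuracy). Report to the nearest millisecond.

Correct trials (n=12): 475, 425, 472, 427, 557, 411, 417, 618, 593, 612, 555, 612
Mean correct RT = 6174/12 = 514.5000 ms
Proportion correct = 12/14
IES = 514.5000 / (12/14) = 600.250 ms

600 ms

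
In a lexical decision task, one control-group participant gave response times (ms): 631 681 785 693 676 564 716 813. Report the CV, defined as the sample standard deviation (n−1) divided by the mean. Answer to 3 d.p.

n = 8, Σ = 5559, M = 694.8750
Σ(x−M)² = 44282.875; s = √(44282.875/7) = 79.5369
CV = 79.5369 / 694.8750 = 0.11446

0.114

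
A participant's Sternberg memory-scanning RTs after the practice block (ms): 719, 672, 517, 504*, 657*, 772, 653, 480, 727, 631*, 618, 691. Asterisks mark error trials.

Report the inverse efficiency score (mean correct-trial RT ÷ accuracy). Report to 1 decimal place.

866.5 ms

Correct trials (n=9): 719, 672, 517, 772, 653, 480, 727, 618, 691
Mean correct RT = 5849/9 = 649.8889 ms
Proportion correct = 9/12
IES = 649.8889 / (9/12) = 866.519 ms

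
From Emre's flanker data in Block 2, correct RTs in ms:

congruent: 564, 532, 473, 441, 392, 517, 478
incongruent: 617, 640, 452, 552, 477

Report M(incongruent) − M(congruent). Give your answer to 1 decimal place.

62.3 ms

M(congruent) = 3397/7 = 485.286
M(incongruent) = 2738/5 = 547.600
Difference = 547.600 − 485.286 = 62.314 ms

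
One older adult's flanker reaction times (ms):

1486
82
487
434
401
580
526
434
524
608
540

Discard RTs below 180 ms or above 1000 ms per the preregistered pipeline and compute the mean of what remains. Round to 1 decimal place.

Excluded: 82, 1486
Retained (n=9): Σ = 4534
Mean = 4534/9 = 503.7778

503.8 ms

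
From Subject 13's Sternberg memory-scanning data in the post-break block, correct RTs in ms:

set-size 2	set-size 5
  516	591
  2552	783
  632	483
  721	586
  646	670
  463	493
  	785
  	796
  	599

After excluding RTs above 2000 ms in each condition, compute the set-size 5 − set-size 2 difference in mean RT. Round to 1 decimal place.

47.3 ms

set-size 2: exclude 2552
M(set-size 2) = 2978/5 = 595.600
M(set-size 5) = 5786/9 = 642.889
Difference = 642.889 − 595.600 = 47.289 ms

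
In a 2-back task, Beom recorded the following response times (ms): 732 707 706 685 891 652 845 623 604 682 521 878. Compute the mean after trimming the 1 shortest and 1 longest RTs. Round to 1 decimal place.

Sorted: 521, 604, 623, 652, 682, 685, 706, 707, 732, 845, 878, 891
Drop lowest 1 (521) and highest 1 (891)
Remaining (n=10): Σ = 7114, mean = 7114/10 = 711.400

711.4 ms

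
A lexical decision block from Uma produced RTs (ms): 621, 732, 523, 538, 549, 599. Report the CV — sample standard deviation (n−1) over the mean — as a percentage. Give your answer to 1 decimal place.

n = 6, Σ = 3562, M = 593.6667
Σ(x−M)² = 29999.333; s = √(29999.333/5) = 77.4588
CV = 77.4588 / 593.6667 = 0.13048 = 13.048%

13.0%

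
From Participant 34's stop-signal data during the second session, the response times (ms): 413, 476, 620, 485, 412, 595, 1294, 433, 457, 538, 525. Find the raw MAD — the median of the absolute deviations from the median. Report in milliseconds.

Sorted: 412, 413, 433, 457, 476, 485, 525, 538, 595, 620, 1294 → median = 485
|x − 485|: 72, 9, 135, 0, 73, 110, 809, 52, 28, 53, 40
Sorted deviations: 0, 9, 28, 40, 52, 53, 72, 73, 110, 135, 809 → MAD = 53

53 ms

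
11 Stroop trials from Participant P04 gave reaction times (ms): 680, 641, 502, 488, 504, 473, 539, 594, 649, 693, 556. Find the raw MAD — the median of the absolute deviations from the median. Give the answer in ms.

Sorted: 473, 488, 502, 504, 539, 556, 594, 641, 649, 680, 693 → median = 556
|x − 556|: 124, 85, 54, 68, 52, 83, 17, 38, 93, 137, 0
Sorted deviations: 0, 17, 38, 52, 54, 68, 83, 85, 93, 124, 137 → MAD = 68

68 ms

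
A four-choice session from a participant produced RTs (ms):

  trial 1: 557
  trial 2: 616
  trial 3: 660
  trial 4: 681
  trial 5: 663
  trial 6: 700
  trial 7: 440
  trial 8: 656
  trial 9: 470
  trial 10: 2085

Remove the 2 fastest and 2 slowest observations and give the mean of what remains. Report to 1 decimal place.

Sorted: 440, 470, 557, 616, 656, 660, 663, 681, 700, 2085
Drop lowest 2 (440, 470) and highest 2 (700, 2085)
Remaining (n=6): Σ = 3833, mean = 3833/6 = 638.833

638.8 ms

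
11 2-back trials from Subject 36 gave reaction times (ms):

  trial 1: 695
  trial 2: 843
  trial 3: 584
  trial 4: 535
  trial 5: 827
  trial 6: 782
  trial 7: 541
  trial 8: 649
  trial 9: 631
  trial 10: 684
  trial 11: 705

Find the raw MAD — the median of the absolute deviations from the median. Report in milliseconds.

98 ms

Sorted: 535, 541, 584, 631, 649, 684, 695, 705, 782, 827, 843 → median = 684
|x − 684|: 11, 159, 100, 149, 143, 98, 143, 35, 53, 0, 21
Sorted deviations: 0, 11, 21, 35, 53, 98, 100, 143, 143, 149, 159 → MAD = 98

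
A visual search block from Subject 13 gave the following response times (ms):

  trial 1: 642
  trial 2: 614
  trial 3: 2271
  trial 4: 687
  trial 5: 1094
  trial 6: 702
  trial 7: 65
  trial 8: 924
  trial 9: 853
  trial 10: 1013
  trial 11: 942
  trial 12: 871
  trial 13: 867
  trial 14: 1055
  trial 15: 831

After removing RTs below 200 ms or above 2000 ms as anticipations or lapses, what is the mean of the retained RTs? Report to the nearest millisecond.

Excluded: 65, 2271
Retained (n=13): Σ = 11095
Mean = 11095/13 = 853.4615

853 ms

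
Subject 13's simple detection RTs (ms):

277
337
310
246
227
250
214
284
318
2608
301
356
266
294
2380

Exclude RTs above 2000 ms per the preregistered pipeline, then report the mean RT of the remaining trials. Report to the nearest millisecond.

283 ms

Excluded: 2380, 2608
Retained (n=13): Σ = 3680
Mean = 3680/13 = 283.0769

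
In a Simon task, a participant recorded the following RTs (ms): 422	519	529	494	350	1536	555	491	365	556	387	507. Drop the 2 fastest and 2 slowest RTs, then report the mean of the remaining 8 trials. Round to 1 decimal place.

488.0 ms

Sorted: 350, 365, 387, 422, 491, 494, 507, 519, 529, 555, 556, 1536
Drop lowest 2 (350, 365) and highest 2 (556, 1536)
Remaining (n=8): Σ = 3904, mean = 3904/8 = 488.000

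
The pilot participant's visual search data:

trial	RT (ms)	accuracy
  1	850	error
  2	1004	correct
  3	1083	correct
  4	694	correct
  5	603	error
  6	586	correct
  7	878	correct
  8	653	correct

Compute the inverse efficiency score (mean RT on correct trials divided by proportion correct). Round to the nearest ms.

1088 ms

Correct trials (n=6): 1004, 1083, 694, 586, 878, 653
Mean correct RT = 4898/6 = 816.3333 ms
Proportion correct = 6/8
IES = 816.3333 / (6/8) = 1088.444 ms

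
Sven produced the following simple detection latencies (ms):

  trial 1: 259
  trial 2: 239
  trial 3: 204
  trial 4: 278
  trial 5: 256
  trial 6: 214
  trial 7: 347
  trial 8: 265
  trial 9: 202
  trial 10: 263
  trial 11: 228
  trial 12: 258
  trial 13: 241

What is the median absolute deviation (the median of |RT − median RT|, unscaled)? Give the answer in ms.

Sorted: 202, 204, 214, 228, 239, 241, 256, 258, 259, 263, 265, 278, 347 → median = 256
|x − 256|: 3, 17, 52, 22, 0, 42, 91, 9, 54, 7, 28, 2, 15
Sorted deviations: 0, 2, 3, 7, 9, 15, 17, 22, 28, 42, 52, 54, 91 → MAD = 17

17 ms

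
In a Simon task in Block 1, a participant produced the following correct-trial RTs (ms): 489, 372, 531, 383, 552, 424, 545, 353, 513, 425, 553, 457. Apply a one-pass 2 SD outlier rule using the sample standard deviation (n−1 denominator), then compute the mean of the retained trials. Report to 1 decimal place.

466.4 ms

n = 12, ΣRT = 5597, M = 466.417
Σ(x−M)² = 60186.92; s = √(60186.92/11) = 73.970
Cutoffs: 466.417 ± 2·73.970 → [318.5, 614.4]
No RTs fall outside the cutoffs; all 12 retained. Mean = 5597/12 = 466.417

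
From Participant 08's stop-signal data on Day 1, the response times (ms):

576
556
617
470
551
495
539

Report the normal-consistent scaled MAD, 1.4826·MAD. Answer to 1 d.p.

37.1 ms

Sorted: 470, 495, 539, 551, 556, 576, 617 → median = 551
|x − 551| sorted: 0, 5, 12, 25, 56, 66, 81 → MAD = 25
Robust SD ≈ 1.4826 × 25 = 37.065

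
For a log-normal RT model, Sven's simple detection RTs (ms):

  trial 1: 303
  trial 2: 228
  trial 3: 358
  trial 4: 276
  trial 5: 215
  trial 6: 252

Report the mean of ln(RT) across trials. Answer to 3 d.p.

ln(RT): 5.7137, 5.4293, 5.8805, 5.6204, 5.3706, 5.5294
Σ ln(RT) = 33.5441
Mean = 33.5441/6 = 5.59068

5.591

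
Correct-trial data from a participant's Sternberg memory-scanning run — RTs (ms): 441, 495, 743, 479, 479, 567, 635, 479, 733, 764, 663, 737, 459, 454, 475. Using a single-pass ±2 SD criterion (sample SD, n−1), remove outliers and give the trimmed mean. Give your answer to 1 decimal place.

n = 15, ΣRT = 8603, M = 573.533
Σ(x−M)² = 216629.73; s = √(216629.73/14) = 124.393
Cutoffs: 573.533 ± 2·124.393 → [324.7, 822.3]
No RTs fall outside the cutoffs; all 15 retained. Mean = 8603/15 = 573.533

573.5 ms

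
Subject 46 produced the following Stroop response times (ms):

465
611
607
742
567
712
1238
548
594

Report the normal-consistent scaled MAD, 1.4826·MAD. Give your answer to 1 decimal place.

Sorted: 465, 548, 567, 594, 607, 611, 712, 742, 1238 → median = 607
|x − 607| sorted: 0, 4, 13, 40, 59, 105, 135, 142, 631 → MAD = 59
Robust SD ≈ 1.4826 × 59 = 87.473

87.5 ms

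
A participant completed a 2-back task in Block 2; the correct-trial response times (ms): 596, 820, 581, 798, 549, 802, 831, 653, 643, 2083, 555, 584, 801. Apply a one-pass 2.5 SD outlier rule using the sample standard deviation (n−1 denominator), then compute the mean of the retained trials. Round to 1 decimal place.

684.4 ms

n = 13, ΣRT = 10296, M = 792.000
Σ(x−M)² = 1952144.00; s = √(1952144.00/12) = 403.334
Cutoffs: 792.000 ± 2.5·403.334 → [-216.3, 1800.3]
Outside: 2083 → excluded.
Retained (n=12): Σ = 8213, mean = 8213/12 = 684.417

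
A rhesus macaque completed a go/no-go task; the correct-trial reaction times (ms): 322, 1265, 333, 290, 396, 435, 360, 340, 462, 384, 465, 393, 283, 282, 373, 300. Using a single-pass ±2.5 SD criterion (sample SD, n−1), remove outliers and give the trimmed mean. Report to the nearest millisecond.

361 ms

n = 16, ΣRT = 6683, M = 417.688
Σ(x−M)² = 819049.44; s = √(819049.44/15) = 233.673
Cutoffs: 417.688 ± 2.5·233.673 → [-166.5, 1001.9]
Outside: 1265 → excluded.
Retained (n=15): Σ = 5418, mean = 5418/15 = 361.200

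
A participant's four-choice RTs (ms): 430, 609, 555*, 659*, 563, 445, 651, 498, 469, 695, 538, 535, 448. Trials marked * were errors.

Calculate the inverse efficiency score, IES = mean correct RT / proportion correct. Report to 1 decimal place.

631.8 ms

Correct trials (n=11): 430, 609, 563, 445, 651, 498, 469, 695, 538, 535, 448
Mean correct RT = 5881/11 = 534.6364 ms
Proportion correct = 11/13
IES = 534.6364 / (11/13) = 631.843 ms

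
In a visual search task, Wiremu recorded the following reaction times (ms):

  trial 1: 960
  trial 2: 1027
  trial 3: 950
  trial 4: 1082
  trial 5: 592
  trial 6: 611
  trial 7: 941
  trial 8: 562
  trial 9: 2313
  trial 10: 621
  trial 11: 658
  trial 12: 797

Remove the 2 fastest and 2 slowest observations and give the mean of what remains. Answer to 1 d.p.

Sorted: 562, 592, 611, 621, 658, 797, 941, 950, 960, 1027, 1082, 2313
Drop lowest 2 (562, 592) and highest 2 (1082, 2313)
Remaining (n=8): Σ = 6565, mean = 6565/8 = 820.625

820.6 ms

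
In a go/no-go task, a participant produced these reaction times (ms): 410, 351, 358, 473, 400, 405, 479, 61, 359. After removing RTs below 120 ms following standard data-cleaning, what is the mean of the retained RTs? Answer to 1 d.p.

404.4 ms

Excluded: 61
Retained (n=8): Σ = 3235
Mean = 3235/8 = 404.3750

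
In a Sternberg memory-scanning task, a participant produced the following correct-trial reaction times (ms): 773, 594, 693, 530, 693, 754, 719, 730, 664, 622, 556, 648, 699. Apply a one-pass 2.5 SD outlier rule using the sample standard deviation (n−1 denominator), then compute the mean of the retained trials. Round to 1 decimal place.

n = 13, ΣRT = 8675, M = 667.308
Σ(x−M)² = 66666.77; s = √(66666.77/12) = 74.536
Cutoffs: 667.308 ± 2.5·74.536 → [481.0, 853.6]
No RTs fall outside the cutoffs; all 13 retained. Mean = 8675/13 = 667.308

667.3 ms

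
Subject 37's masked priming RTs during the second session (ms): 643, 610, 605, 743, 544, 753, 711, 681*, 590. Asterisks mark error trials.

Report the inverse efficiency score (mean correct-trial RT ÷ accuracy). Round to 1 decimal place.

731.1 ms

Correct trials (n=8): 643, 610, 605, 743, 544, 753, 711, 590
Mean correct RT = 5199/8 = 649.8750 ms
Proportion correct = 8/9
IES = 649.8750 / (8/9) = 731.109 ms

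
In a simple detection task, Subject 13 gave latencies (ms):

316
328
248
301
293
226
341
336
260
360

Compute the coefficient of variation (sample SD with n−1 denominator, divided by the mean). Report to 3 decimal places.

n = 10, Σ = 3009, M = 300.9000
Σ(x−M)² = 17438.900; s = √(17438.900/9) = 44.0188
CV = 44.0188 / 300.9000 = 0.14629

0.146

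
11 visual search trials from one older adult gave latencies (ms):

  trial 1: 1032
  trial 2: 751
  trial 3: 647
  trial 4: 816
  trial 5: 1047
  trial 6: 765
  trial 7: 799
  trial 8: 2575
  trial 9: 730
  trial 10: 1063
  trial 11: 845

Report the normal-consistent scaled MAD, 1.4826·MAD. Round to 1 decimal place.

Sorted: 647, 730, 751, 765, 799, 816, 845, 1032, 1047, 1063, 2575 → median = 816
|x − 816| sorted: 0, 17, 29, 51, 65, 86, 169, 216, 231, 247, 1759 → MAD = 86
Robust SD ≈ 1.4826 × 86 = 127.504

127.5 ms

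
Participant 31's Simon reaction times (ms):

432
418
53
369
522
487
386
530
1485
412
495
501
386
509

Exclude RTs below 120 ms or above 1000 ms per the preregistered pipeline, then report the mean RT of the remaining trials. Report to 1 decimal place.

453.9 ms

Excluded: 53, 1485
Retained (n=12): Σ = 5447
Mean = 5447/12 = 453.9167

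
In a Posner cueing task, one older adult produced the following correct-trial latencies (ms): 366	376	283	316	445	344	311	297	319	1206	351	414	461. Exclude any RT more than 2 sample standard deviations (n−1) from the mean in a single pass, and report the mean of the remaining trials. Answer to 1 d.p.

n = 13, ΣRT = 5489, M = 422.231
Σ(x−M)² = 702258.31; s = √(702258.31/12) = 241.912
Cutoffs: 422.231 ± 2·241.912 → [-61.6, 906.1]
Outside: 1206 → excluded.
Retained (n=12): Σ = 4283, mean = 4283/12 = 356.917

356.9 ms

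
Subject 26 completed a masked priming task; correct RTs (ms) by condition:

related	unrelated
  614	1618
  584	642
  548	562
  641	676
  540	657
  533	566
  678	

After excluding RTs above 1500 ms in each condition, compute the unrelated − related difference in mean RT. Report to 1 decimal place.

unrelated: exclude 1618
M(related) = 4138/7 = 591.143
M(unrelated) = 3103/5 = 620.600
Difference = 620.600 − 591.143 = 29.457 ms

29.5 ms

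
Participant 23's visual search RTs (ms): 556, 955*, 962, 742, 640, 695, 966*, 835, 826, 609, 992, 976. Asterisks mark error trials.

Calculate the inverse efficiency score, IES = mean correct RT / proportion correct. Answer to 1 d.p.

Correct trials (n=10): 556, 962, 742, 640, 695, 835, 826, 609, 992, 976
Mean correct RT = 7833/10 = 783.3000 ms
Proportion correct = 10/12
IES = 783.3000 / (10/12) = 939.960 ms

940.0 ms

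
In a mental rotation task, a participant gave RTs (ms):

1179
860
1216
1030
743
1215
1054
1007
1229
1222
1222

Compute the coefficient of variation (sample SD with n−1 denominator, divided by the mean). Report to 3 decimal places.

0.153

n = 11, Σ = 11977, M = 1088.8182
Σ(x−M)² = 278669.636; s = √(278669.636/10) = 166.9340
CV = 166.9340 / 1088.8182 = 0.15332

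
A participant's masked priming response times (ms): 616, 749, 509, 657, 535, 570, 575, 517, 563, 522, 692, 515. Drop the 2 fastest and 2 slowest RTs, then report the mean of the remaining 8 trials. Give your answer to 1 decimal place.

Sorted: 509, 515, 517, 522, 535, 563, 570, 575, 616, 657, 692, 749
Drop lowest 2 (509, 515) and highest 2 (692, 749)
Remaining (n=8): Σ = 4555, mean = 4555/8 = 569.375

569.4 ms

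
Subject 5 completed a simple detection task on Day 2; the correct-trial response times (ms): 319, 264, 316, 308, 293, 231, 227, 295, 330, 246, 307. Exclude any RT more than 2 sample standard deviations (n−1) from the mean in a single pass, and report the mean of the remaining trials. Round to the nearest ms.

n = 11, ΣRT = 3136, M = 285.091
Σ(x−M)² = 13560.91; s = √(13560.91/10) = 36.825
Cutoffs: 285.091 ± 2·36.825 → [211.4, 358.7]
No RTs fall outside the cutoffs; all 11 retained. Mean = 3136/11 = 285.091

285 ms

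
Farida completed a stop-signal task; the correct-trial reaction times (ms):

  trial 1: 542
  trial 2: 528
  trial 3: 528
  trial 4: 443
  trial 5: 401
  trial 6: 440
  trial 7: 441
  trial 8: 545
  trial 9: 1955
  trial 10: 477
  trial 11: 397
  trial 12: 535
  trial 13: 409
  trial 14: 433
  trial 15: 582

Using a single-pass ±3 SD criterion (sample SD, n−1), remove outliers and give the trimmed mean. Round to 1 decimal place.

478.6 ms

n = 15, ΣRT = 8656, M = 577.067
Σ(x−M)² = 2085280.93; s = √(2085280.93/14) = 385.939
Cutoffs: 577.067 ± 3·385.939 → [-580.7, 1734.9]
Outside: 1955 → excluded.
Retained (n=14): Σ = 6701, mean = 6701/14 = 478.643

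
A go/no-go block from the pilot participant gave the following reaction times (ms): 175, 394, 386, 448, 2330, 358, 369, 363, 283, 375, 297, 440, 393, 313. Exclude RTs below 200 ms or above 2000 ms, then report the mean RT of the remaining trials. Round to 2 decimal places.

368.25 ms

Excluded: 175, 2330
Retained (n=12): Σ = 4419
Mean = 4419/12 = 368.2500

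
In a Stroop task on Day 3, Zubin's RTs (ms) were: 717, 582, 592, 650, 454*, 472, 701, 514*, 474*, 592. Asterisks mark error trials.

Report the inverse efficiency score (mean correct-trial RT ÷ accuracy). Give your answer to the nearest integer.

Correct trials (n=7): 717, 582, 592, 650, 472, 701, 592
Mean correct RT = 4306/7 = 615.1429 ms
Proportion correct = 7/10
IES = 615.1429 / (7/10) = 878.776 ms

879 ms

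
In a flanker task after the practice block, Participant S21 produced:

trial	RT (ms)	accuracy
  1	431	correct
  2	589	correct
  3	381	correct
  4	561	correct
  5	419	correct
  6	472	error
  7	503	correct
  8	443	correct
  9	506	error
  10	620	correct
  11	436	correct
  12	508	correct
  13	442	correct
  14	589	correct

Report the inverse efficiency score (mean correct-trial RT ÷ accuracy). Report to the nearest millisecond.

Correct trials (n=12): 431, 589, 381, 561, 419, 503, 443, 620, 436, 508, 442, 589
Mean correct RT = 5922/12 = 493.5000 ms
Proportion correct = 12/14
IES = 493.5000 / (12/14) = 575.750 ms

576 ms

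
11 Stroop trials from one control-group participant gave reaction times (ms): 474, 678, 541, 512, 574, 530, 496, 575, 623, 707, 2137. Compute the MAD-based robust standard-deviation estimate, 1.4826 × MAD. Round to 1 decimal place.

91.9 ms

Sorted: 474, 496, 512, 530, 541, 574, 575, 623, 678, 707, 2137 → median = 574
|x − 574| sorted: 0, 1, 33, 44, 49, 62, 78, 100, 104, 133, 1563 → MAD = 62
Robust SD ≈ 1.4826 × 62 = 91.921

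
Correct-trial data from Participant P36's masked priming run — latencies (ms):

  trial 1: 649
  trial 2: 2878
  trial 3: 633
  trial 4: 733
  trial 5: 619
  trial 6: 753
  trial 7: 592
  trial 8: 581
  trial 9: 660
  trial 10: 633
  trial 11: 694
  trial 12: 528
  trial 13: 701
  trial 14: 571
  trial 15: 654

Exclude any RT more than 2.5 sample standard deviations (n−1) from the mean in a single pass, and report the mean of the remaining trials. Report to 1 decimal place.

642.9 ms

n = 15, ΣRT = 11879, M = 791.933
Σ(x−M)² = 4714748.93; s = √(4714748.93/14) = 580.317
Cutoffs: 791.933 ± 2.5·580.317 → [-658.9, 2242.7]
Outside: 2878 → excluded.
Retained (n=14): Σ = 9001, mean = 9001/14 = 642.929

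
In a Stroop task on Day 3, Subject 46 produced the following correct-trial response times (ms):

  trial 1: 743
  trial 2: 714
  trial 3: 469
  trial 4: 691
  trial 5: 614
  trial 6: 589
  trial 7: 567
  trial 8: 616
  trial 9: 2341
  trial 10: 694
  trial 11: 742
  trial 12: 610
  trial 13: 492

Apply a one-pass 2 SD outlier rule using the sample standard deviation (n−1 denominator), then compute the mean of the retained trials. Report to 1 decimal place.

628.4 ms

n = 13, ΣRT = 9882, M = 760.154
Σ(x−M)² = 2798953.69; s = √(2798953.69/12) = 482.956
Cutoffs: 760.154 ± 2·482.956 → [-205.8, 1726.1]
Outside: 2341 → excluded.
Retained (n=12): Σ = 7541, mean = 7541/12 = 628.417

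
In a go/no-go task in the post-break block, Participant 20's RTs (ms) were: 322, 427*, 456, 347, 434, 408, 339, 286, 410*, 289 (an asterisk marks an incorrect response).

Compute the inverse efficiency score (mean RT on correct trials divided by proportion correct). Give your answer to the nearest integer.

Correct trials (n=8): 322, 456, 347, 434, 408, 339, 286, 289
Mean correct RT = 2881/8 = 360.1250 ms
Proportion correct = 8/10
IES = 360.1250 / (8/10) = 450.156 ms

450 ms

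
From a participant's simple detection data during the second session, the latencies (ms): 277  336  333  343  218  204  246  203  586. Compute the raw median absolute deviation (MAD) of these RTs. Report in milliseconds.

Sorted: 203, 204, 218, 246, 277, 333, 336, 343, 586 → median = 277
|x − 277|: 0, 59, 56, 66, 59, 73, 31, 74, 309
Sorted deviations: 0, 31, 56, 59, 59, 66, 73, 74, 309 → MAD = 59

59 ms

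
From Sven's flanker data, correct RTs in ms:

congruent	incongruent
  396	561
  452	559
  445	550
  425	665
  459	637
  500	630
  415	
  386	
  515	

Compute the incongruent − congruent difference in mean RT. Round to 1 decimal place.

156.7 ms

M(congruent) = 3993/9 = 443.667
M(incongruent) = 3602/6 = 600.333
Difference = 600.333 − 443.667 = 156.667 ms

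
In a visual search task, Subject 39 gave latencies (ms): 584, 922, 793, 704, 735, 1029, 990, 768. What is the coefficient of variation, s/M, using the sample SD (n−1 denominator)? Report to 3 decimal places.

n = 8, Σ = 6525, M = 815.6250
Σ(x−M)² = 162641.875; s = √(162641.875/7) = 152.4288
CV = 152.4288 / 815.6250 = 0.18689

0.187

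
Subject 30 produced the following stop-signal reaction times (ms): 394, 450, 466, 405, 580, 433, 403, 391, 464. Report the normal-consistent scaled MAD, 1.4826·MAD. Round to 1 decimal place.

46.0 ms

Sorted: 391, 394, 403, 405, 433, 450, 464, 466, 580 → median = 433
|x − 433| sorted: 0, 17, 28, 30, 31, 33, 39, 42, 147 → MAD = 31
Robust SD ≈ 1.4826 × 31 = 45.961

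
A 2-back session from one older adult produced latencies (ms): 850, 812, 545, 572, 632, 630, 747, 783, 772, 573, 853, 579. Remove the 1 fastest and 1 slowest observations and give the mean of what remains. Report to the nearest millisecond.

Sorted: 545, 572, 573, 579, 630, 632, 747, 772, 783, 812, 850, 853
Drop lowest 1 (545) and highest 1 (853)
Remaining (n=10): Σ = 6950, mean = 6950/10 = 695.000

695 ms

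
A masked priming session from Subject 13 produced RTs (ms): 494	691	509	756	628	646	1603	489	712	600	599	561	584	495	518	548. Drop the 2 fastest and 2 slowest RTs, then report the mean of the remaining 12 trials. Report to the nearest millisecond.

591 ms

Sorted: 489, 494, 495, 509, 518, 548, 561, 584, 599, 600, 628, 646, 691, 712, 756, 1603
Drop lowest 2 (489, 494) and highest 2 (756, 1603)
Remaining (n=12): Σ = 7091, mean = 7091/12 = 590.917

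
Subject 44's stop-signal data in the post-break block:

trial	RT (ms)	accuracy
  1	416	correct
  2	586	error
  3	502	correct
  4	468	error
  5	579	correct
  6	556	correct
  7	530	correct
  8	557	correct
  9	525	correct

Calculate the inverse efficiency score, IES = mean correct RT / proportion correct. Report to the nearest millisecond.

673 ms

Correct trials (n=7): 416, 502, 579, 556, 530, 557, 525
Mean correct RT = 3665/7 = 523.5714 ms
Proportion correct = 7/9
IES = 523.5714 / (7/9) = 673.163 ms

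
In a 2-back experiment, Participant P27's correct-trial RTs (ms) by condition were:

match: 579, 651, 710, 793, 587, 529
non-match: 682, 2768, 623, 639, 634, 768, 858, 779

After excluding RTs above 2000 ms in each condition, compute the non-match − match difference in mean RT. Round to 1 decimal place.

non-match: exclude 2768
M(match) = 3849/6 = 641.500
M(non-match) = 4983/7 = 711.857
Difference = 711.857 − 641.500 = 70.357 ms

70.4 ms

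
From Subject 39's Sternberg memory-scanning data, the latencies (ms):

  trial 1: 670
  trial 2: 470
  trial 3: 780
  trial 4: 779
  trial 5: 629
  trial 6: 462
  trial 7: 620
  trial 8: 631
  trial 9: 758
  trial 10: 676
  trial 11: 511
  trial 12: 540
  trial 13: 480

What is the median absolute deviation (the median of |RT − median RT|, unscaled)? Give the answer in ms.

118 ms

Sorted: 462, 470, 480, 511, 540, 620, 629, 631, 670, 676, 758, 779, 780 → median = 629
|x − 629|: 41, 159, 151, 150, 0, 167, 9, 2, 129, 47, 118, 89, 149
Sorted deviations: 0, 2, 9, 41, 47, 89, 118, 129, 149, 150, 151, 159, 167 → MAD = 118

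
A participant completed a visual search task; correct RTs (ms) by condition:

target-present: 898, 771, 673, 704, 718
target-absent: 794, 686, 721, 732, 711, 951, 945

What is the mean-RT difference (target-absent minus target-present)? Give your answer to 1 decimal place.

38.6 ms

M(target-present) = 3764/5 = 752.800
M(target-absent) = 5540/7 = 791.429
Difference = 791.429 − 752.800 = 38.629 ms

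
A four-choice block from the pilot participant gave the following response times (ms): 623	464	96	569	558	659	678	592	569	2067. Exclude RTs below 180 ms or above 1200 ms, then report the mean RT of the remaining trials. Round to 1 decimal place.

589.0 ms

Excluded: 96, 2067
Retained (n=8): Σ = 4712
Mean = 4712/8 = 589.0000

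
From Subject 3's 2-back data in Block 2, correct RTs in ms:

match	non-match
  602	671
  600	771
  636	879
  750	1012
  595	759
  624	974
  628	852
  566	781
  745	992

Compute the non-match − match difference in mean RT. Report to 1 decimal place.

216.1 ms

M(match) = 5746/9 = 638.444
M(non-match) = 7691/9 = 854.556
Difference = 854.556 − 638.444 = 216.111 ms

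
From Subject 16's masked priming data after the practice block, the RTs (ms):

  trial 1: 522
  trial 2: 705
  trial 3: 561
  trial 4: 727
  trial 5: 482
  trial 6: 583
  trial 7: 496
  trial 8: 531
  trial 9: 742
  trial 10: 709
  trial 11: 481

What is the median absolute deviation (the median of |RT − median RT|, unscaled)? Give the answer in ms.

Sorted: 481, 482, 496, 522, 531, 561, 583, 705, 709, 727, 742 → median = 561
|x − 561|: 39, 144, 0, 166, 79, 22, 65, 30, 181, 148, 80
Sorted deviations: 0, 22, 30, 39, 65, 79, 80, 144, 148, 166, 181 → MAD = 79

79 ms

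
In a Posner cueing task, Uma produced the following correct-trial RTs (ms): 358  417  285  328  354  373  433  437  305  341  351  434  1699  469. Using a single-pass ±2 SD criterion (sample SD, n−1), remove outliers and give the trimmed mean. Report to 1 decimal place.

n = 14, ΣRT = 6584, M = 470.286
Σ(x−M)² = 1664828.86; s = √(1664828.86/13) = 357.860
Cutoffs: 470.286 ± 2·357.860 → [-245.4, 1186.0]
Outside: 1699 → excluded.
Retained (n=13): Σ = 4885, mean = 4885/13 = 375.769

375.8 ms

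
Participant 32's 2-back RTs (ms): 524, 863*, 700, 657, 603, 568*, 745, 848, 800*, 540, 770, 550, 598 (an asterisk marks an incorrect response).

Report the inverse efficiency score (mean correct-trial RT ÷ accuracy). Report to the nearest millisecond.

850 ms

Correct trials (n=10): 524, 700, 657, 603, 745, 848, 540, 770, 550, 598
Mean correct RT = 6535/10 = 653.5000 ms
Proportion correct = 10/13
IES = 653.5000 / (10/13) = 849.550 ms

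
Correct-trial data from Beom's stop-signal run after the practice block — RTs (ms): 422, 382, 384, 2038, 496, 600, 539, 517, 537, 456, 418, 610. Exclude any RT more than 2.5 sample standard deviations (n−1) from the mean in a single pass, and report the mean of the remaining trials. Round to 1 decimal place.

487.4 ms

n = 12, ΣRT = 7399, M = 616.583
Σ(x−M)² = 2269762.92; s = √(2269762.92/11) = 454.249
Cutoffs: 616.583 ± 2.5·454.249 → [-519.0, 1752.2]
Outside: 2038 → excluded.
Retained (n=11): Σ = 5361, mean = 5361/11 = 487.364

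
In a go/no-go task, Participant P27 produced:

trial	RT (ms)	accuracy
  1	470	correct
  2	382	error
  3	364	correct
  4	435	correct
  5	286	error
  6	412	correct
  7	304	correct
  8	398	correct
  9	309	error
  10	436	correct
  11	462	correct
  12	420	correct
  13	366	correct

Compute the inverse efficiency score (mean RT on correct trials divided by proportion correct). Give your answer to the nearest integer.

Correct trials (n=10): 470, 364, 435, 412, 304, 398, 436, 462, 420, 366
Mean correct RT = 4067/10 = 406.7000 ms
Proportion correct = 10/13
IES = 406.7000 / (10/13) = 528.710 ms

529 ms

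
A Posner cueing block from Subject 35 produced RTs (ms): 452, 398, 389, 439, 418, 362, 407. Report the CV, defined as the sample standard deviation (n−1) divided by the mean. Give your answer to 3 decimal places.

n = 7, Σ = 2865, M = 409.2857
Σ(x−M)² = 5563.429; s = √(5563.429/6) = 30.4506
CV = 30.4506 / 409.2857 = 0.07440

0.074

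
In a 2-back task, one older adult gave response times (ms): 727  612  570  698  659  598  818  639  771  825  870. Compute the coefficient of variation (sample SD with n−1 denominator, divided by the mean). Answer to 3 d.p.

0.144

n = 11, Σ = 7787, M = 707.9091
Σ(x−M)² = 103984.909; s = √(103984.909/10) = 101.9730
CV = 101.9730 / 707.9091 = 0.14405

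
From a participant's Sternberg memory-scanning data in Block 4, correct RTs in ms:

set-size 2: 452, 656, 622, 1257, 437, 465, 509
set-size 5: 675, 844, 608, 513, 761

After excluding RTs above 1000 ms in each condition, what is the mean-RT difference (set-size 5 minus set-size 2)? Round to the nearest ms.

157 ms

set-size 2: exclude 1257
M(set-size 2) = 3141/6 = 523.500
M(set-size 5) = 3401/5 = 680.200
Difference = 680.200 − 523.500 = 156.700 ms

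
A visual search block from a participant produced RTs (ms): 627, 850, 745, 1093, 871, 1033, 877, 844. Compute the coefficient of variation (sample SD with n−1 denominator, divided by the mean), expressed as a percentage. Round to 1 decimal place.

17.0%

n = 8, Σ = 6940, M = 867.5000
Σ(x−M)² = 152048.000; s = √(152048.000/7) = 147.3809
CV = 147.3809 / 867.5000 = 0.16989 = 16.989%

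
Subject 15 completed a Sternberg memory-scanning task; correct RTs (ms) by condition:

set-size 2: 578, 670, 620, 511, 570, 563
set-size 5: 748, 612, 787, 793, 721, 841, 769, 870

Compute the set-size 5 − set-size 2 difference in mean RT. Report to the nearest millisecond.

182 ms

M(set-size 2) = 3512/6 = 585.333
M(set-size 5) = 6141/8 = 767.625
Difference = 767.625 − 585.333 = 182.292 ms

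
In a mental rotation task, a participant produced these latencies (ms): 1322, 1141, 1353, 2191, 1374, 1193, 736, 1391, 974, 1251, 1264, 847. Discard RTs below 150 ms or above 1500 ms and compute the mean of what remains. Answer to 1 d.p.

1167.8 ms

Excluded: 2191
Retained (n=11): Σ = 12846
Mean = 12846/11 = 1167.8182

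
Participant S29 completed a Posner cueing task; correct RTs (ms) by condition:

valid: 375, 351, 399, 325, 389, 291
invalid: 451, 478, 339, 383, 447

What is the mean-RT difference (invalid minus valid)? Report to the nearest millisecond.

65 ms

M(valid) = 2130/6 = 355.000
M(invalid) = 2098/5 = 419.600
Difference = 419.600 − 355.000 = 64.600 ms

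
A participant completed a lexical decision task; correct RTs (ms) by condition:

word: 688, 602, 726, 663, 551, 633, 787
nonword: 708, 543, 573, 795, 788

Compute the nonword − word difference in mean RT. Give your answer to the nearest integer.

17 ms

M(word) = 4650/7 = 664.286
M(nonword) = 3407/5 = 681.400
Difference = 681.400 − 664.286 = 17.114 ms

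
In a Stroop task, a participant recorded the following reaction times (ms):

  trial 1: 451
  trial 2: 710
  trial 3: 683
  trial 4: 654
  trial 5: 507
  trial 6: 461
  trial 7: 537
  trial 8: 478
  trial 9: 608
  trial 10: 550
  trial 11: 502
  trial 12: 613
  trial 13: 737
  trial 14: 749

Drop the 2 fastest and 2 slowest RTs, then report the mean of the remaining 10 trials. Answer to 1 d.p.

Sorted: 451, 461, 478, 502, 507, 537, 550, 608, 613, 654, 683, 710, 737, 749
Drop lowest 2 (451, 461) and highest 2 (737, 749)
Remaining (n=10): Σ = 5842, mean = 5842/10 = 584.200

584.2 ms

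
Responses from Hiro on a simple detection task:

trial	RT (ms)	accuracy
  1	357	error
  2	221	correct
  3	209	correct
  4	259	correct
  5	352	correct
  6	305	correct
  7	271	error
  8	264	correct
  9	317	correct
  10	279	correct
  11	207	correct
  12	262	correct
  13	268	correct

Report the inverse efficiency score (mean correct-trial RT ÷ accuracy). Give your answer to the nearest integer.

Correct trials (n=11): 221, 209, 259, 352, 305, 264, 317, 279, 207, 262, 268
Mean correct RT = 2943/11 = 267.5455 ms
Proportion correct = 11/13
IES = 267.5455 / (11/13) = 316.190 ms

316 ms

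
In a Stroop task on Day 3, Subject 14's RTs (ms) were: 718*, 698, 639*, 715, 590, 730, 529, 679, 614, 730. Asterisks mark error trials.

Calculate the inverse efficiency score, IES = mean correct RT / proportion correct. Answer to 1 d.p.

Correct trials (n=8): 698, 715, 590, 730, 529, 679, 614, 730
Mean correct RT = 5285/8 = 660.6250 ms
Proportion correct = 8/10
IES = 660.6250 / (8/10) = 825.781 ms

825.8 ms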